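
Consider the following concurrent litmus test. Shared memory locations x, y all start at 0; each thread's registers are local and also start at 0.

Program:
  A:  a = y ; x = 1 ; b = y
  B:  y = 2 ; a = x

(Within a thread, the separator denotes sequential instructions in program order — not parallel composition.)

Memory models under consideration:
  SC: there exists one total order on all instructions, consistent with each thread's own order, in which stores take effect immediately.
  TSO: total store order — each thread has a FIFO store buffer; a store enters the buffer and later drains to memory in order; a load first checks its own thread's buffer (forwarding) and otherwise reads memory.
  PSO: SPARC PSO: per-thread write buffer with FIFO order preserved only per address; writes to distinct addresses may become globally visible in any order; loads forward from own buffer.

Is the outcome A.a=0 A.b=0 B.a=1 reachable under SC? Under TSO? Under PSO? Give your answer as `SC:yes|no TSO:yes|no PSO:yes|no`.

outcome vector order: (A.a,A.b,B.a)
SC: 5 outcomes — {001, 020, 021, 220, 221}
TSO: 6 outcomes — {000, 001, 020, 021, 220, 221}
PSO: 6 outcomes — {000, 001, 020, 021, 220, 221}
target 001 ∈ {SC,TSO,PSO}

SC:yes TSO:yes PSO:yes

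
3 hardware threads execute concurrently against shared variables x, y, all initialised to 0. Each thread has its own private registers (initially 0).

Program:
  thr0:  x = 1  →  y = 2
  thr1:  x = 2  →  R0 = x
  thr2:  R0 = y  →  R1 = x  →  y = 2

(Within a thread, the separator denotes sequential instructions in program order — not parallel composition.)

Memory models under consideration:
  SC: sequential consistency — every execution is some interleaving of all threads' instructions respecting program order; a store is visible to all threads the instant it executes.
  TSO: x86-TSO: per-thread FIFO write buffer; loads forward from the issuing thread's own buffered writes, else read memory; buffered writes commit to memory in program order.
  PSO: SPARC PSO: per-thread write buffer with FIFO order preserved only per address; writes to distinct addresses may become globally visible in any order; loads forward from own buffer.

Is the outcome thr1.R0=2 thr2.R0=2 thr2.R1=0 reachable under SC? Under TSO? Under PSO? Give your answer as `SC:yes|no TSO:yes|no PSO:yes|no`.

SC:no TSO:no PSO:yes

outcome vector order: (thr1.R0,thr2.R0,thr2.R1)
SC (9): 1/0/0, 1/0/1, 1/0/2, 1/2/1, 2/0/0, 2/0/1, 2/0/2, 2/2/1, 2/2/2
TSO (9): 1/0/0, 1/0/1, 1/0/2, 1/2/1, 2/0/0, 2/0/1, 2/0/2, 2/2/1, 2/2/2
PSO (12): 1/0/0, 1/0/1, 1/0/2, 1/2/0, 1/2/1, 1/2/2, 2/0/0, 2/0/1, 2/0/2, 2/2/0, 2/2/1, 2/2/2
target 2/2/0 ∈ {PSO}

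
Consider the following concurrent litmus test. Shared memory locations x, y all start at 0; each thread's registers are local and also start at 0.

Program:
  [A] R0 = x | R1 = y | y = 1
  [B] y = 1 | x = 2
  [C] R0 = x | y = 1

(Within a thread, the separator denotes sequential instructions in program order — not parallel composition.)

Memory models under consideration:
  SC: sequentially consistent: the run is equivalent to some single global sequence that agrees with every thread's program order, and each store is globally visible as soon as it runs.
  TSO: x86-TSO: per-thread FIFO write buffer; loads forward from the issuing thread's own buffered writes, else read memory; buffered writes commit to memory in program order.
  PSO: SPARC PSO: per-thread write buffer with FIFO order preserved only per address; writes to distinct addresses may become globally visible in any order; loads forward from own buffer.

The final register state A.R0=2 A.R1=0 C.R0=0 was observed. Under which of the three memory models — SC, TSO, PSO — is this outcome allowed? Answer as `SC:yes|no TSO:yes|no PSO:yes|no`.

outcome vector order: (A.R0,A.R1,C.R0)
[SC] allowed = {0/0/0 0/0/2 0/1/0 0/1/2 2/1/0 2/1/2}
[TSO] allowed = {0/0/0 0/0/2 0/1/0 0/1/2 2/1/0 2/1/2}
[PSO] allowed = {0/0/0 0/0/2 0/1/0 0/1/2 2/0/0 2/0/2 2/1/0 2/1/2}
target 2/0/0 ∈ {PSO}

SC:no TSO:no PSO:yes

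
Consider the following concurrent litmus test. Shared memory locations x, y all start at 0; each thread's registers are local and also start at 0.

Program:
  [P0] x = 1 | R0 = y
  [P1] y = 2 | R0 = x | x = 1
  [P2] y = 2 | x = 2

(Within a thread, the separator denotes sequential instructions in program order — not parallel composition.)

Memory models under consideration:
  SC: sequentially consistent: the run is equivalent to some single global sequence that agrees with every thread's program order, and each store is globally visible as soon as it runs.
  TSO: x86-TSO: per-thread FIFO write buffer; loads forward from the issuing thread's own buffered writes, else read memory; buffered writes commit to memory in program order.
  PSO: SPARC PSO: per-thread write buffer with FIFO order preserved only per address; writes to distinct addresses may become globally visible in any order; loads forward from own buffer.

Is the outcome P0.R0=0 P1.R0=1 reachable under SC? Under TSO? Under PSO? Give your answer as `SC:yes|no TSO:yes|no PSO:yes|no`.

SC:yes TSO:yes PSO:yes

outcome vector order: (P0.R0,P1.R0)
[SC] allowed = {01; 02; 20; 21; 22}
[TSO] allowed = {00; 01; 02; 20; 21; 22}
[PSO] allowed = {00; 01; 02; 20; 21; 22}
target 01 ∈ {SC,TSO,PSO}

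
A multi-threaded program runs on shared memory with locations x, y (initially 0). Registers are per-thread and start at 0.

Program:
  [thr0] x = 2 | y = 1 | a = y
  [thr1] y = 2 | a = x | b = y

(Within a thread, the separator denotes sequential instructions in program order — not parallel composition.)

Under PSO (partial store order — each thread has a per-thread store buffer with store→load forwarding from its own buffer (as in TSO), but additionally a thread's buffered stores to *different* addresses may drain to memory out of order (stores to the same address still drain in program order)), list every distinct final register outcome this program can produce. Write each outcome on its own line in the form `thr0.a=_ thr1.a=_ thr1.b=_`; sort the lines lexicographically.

thr0.a=1 thr1.a=0 thr1.b=1
thr0.a=1 thr1.a=0 thr1.b=2
thr0.a=1 thr1.a=2 thr1.b=1
thr0.a=1 thr1.a=2 thr1.b=2
thr0.a=2 thr1.a=0 thr1.b=2
thr0.a=2 thr1.a=2 thr1.b=2

outcome vector order: (thr0.a,thr1.a,thr1.b)
|PSO outcomes| = 6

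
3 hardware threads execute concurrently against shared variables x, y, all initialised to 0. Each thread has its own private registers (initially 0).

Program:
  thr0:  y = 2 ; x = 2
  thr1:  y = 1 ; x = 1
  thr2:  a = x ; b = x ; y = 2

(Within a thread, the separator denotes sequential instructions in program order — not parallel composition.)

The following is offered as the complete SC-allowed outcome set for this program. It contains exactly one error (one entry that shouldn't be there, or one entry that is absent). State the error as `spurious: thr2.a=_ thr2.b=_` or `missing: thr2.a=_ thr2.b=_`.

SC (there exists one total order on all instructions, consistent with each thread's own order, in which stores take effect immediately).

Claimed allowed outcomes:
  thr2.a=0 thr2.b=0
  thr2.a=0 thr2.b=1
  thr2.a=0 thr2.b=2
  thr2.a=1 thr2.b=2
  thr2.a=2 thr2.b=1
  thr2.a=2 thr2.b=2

missing: thr2.a=1 thr2.b=1

outcome vector order: (thr2.a,thr2.b)
[SC] allowed = {(0,0); (0,1); (0,2); (1,1); (1,2); (2,1); (2,2)}
SC∖claimed = {(1,1)}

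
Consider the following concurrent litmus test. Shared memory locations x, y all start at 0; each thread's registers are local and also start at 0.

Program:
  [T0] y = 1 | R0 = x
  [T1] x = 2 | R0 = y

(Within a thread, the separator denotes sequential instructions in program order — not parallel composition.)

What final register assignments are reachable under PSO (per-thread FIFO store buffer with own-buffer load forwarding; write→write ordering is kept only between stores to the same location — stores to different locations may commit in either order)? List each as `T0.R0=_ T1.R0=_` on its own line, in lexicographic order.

outcome vector order: (T0.R0,T1.R0)
|PSO outcomes| = 4

T0.R0=0 T1.R0=0
T0.R0=0 T1.R0=1
T0.R0=2 T1.R0=0
T0.R0=2 T1.R0=1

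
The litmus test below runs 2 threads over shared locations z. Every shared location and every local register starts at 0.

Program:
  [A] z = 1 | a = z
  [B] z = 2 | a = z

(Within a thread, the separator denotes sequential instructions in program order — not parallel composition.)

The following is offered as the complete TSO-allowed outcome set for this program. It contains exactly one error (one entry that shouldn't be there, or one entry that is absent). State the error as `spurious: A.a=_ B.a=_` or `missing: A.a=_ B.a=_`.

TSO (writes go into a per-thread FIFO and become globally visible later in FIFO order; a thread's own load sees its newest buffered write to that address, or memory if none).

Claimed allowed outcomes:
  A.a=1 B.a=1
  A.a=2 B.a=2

outcome vector order: (A.a,B.a)
TSO: 3 outcomes — {(1,1) (1,2) (2,2)}
TSO∖claimed = {(1,2)}

missing: A.a=1 B.a=2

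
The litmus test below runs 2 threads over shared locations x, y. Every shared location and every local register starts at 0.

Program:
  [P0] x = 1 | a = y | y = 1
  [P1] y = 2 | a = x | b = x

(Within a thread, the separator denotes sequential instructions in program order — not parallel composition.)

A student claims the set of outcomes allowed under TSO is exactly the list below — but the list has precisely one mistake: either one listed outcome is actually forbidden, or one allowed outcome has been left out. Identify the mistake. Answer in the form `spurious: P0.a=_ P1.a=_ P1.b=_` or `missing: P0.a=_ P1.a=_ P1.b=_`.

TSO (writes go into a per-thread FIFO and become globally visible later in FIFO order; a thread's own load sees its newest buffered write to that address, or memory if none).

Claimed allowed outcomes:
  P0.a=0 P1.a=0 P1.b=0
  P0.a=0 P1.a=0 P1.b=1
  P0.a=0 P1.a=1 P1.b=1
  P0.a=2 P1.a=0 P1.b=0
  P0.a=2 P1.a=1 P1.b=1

outcome vector order: (P0.a,P1.a,P1.b)
[TSO] allowed = {(0,0,0); (0,0,1); (0,1,1); (2,0,0); (2,0,1); (2,1,1)}
TSO∖claimed = {(2,0,1)}

missing: P0.a=2 P1.a=0 P1.b=1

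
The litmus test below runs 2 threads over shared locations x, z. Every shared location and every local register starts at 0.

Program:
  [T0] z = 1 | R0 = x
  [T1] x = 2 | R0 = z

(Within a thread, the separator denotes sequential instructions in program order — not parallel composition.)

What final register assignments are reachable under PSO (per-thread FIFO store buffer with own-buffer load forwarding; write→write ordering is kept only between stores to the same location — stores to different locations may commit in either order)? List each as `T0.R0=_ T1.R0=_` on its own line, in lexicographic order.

outcome vector order: (T0.R0,T1.R0)
|PSO outcomes| = 4

T0.R0=0 T1.R0=0
T0.R0=0 T1.R0=1
T0.R0=2 T1.R0=0
T0.R0=2 T1.R0=1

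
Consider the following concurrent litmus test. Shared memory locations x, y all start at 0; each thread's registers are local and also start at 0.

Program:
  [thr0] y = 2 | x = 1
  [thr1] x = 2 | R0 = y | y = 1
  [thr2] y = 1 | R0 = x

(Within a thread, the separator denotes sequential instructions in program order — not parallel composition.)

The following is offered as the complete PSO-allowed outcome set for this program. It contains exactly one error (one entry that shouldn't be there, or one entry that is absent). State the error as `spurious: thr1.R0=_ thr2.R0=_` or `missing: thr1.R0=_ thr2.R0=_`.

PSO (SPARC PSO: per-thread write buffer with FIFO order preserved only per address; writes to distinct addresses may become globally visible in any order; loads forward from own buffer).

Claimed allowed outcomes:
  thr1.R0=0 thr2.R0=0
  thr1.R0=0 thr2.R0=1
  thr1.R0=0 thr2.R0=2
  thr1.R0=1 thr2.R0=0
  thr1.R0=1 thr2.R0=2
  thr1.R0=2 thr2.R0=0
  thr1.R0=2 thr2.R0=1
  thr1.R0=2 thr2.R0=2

missing: thr1.R0=1 thr2.R0=1

outcome vector order: (thr1.R0,thr2.R0)
PSO: 9 outcomes — {00 01 02 10 11 12 20 21 22}
PSO∖claimed = {11}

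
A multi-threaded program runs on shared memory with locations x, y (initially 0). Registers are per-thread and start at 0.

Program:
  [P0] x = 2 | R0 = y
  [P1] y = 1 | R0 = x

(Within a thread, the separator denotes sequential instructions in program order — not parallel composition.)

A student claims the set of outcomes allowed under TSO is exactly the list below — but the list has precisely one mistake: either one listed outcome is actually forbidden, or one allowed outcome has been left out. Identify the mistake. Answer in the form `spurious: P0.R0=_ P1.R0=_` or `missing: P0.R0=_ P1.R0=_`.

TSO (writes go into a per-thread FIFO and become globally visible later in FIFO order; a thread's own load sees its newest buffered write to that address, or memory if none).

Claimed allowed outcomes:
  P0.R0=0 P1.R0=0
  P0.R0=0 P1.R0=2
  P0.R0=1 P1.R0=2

missing: P0.R0=1 P1.R0=0

outcome vector order: (P0.R0,P1.R0)
TSO (4): 0/0 0/2 1/0 1/2
TSO∖claimed = {1/0}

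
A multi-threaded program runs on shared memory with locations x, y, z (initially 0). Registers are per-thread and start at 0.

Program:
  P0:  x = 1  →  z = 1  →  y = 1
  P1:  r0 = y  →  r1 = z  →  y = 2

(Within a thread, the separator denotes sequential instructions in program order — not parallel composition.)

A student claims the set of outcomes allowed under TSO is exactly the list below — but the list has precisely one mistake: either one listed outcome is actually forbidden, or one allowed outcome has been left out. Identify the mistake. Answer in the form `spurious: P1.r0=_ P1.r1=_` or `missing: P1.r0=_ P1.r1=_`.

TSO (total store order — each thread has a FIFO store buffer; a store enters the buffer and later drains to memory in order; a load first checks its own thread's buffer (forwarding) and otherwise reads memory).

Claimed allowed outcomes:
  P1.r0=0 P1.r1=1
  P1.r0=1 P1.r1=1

outcome vector order: (P1.r0,P1.r1)
[TSO] allowed = {00, 01, 11}
TSO∖claimed = {00}

missing: P1.r0=0 P1.r1=0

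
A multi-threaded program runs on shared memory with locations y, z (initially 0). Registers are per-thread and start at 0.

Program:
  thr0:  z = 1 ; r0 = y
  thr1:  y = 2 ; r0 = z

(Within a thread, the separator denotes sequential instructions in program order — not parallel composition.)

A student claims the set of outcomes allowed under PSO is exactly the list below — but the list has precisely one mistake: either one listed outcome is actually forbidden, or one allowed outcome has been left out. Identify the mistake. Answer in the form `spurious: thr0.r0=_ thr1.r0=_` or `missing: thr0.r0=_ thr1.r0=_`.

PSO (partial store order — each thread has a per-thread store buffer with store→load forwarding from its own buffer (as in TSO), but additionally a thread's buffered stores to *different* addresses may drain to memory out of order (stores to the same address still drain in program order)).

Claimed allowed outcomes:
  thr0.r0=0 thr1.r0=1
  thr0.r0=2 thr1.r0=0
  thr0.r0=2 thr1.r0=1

outcome vector order: (thr0.r0,thr1.r0)
[PSO] allowed = {<0 0>, <0 1>, <2 0>, <2 1>}
PSO∖claimed = {<0 0>}

missing: thr0.r0=0 thr1.r0=0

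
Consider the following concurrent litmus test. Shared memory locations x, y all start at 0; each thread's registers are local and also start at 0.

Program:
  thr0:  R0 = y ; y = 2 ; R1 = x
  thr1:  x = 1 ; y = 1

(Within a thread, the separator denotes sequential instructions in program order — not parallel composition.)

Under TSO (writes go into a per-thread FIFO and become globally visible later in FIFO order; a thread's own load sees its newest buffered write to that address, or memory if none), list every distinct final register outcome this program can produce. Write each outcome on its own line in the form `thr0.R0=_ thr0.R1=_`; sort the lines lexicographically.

thr0.R0=0 thr0.R1=0
thr0.R0=0 thr0.R1=1
thr0.R0=1 thr0.R1=1

outcome vector order: (thr0.R0,thr0.R1)
|TSO outcomes| = 3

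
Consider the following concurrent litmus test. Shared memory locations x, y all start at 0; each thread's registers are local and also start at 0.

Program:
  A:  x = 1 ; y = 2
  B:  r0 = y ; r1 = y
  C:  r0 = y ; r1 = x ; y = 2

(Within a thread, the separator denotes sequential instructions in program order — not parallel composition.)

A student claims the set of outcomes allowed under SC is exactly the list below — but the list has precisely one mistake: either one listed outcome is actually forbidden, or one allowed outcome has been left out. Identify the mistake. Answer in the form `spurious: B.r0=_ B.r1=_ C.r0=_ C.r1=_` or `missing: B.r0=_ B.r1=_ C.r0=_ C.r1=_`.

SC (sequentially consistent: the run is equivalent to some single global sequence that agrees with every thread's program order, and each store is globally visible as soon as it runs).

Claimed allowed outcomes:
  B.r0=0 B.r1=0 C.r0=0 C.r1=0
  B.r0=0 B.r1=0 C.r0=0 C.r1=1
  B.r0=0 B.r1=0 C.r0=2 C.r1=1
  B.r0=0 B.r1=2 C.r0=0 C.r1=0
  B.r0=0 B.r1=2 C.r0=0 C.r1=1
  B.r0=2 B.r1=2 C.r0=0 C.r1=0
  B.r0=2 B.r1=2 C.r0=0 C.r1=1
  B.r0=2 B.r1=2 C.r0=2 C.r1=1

outcome vector order: (B.r0,B.r1,C.r0,C.r1)
SC (9): 0/0/0/0; 0/0/0/1; 0/0/2/1; 0/2/0/0; 0/2/0/1; 0/2/2/1; 2/2/0/0; 2/2/0/1; 2/2/2/1
SC∖claimed = {0/2/2/1}

missing: B.r0=0 B.r1=2 C.r0=2 C.r1=1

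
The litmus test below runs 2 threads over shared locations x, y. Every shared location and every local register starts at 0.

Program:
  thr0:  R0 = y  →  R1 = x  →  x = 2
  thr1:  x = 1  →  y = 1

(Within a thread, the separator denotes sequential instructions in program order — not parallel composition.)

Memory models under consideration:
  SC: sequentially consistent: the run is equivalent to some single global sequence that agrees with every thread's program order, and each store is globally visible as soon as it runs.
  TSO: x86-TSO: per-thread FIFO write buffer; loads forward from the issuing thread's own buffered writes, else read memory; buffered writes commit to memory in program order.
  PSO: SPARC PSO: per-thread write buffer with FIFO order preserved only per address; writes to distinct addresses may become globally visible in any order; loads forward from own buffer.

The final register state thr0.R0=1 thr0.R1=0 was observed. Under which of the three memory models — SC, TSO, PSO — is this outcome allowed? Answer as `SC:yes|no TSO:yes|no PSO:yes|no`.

outcome vector order: (thr0.R0,thr0.R1)
[SC] allowed = {(0,0) (0,1) (1,1)}
[TSO] allowed = {(0,0) (0,1) (1,1)}
[PSO] allowed = {(0,0) (0,1) (1,0) (1,1)}
target (1,0) ∈ {PSO}

SC:no TSO:no PSO:yes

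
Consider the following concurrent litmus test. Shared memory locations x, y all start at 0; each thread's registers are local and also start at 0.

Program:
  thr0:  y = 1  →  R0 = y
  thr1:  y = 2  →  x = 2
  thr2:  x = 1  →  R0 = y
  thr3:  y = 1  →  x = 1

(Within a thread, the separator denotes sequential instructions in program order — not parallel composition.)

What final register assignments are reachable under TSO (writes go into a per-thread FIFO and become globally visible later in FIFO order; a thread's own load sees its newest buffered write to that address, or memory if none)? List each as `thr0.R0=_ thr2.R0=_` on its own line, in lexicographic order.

thr0.R0=1 thr2.R0=0
thr0.R0=1 thr2.R0=1
thr0.R0=1 thr2.R0=2
thr0.R0=2 thr2.R0=0
thr0.R0=2 thr2.R0=1
thr0.R0=2 thr2.R0=2

outcome vector order: (thr0.R0,thr2.R0)
|TSO outcomes| = 6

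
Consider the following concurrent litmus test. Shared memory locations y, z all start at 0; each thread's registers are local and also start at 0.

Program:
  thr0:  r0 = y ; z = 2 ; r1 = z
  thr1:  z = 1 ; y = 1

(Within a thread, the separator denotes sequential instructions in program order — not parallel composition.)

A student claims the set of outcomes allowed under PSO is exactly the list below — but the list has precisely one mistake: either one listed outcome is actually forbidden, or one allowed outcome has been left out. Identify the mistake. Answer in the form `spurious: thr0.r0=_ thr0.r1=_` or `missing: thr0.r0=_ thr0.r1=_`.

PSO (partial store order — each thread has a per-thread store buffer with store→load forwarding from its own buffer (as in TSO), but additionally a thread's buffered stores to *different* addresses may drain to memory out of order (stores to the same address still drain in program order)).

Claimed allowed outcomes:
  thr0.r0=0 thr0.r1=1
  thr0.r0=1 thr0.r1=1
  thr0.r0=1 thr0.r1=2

missing: thr0.r0=0 thr0.r1=2

outcome vector order: (thr0.r0,thr0.r1)
[PSO] allowed = {<0 1>, <0 2>, <1 1>, <1 2>}
PSO∖claimed = {<0 2>}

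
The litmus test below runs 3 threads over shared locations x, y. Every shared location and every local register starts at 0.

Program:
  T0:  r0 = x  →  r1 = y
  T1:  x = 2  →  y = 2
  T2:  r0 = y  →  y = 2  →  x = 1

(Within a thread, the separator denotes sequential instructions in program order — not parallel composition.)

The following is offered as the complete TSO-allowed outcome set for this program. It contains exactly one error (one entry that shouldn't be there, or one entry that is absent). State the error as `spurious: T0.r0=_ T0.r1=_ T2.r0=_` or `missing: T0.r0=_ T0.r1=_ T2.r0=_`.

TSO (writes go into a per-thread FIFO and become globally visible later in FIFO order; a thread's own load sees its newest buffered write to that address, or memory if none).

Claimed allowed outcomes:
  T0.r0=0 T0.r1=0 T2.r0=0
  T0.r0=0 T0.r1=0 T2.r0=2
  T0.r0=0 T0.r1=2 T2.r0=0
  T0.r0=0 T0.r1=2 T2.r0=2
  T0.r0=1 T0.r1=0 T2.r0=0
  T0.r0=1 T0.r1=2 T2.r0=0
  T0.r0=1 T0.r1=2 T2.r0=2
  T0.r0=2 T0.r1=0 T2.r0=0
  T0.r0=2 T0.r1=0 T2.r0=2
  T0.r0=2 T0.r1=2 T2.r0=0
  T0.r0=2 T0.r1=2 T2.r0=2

spurious: T0.r0=1 T0.r1=0 T2.r0=0

outcome vector order: (T0.r0,T0.r1,T2.r0)
TSO (10): 0/0/0, 0/0/2, 0/2/0, 0/2/2, 1/2/0, 1/2/2, 2/0/0, 2/0/2, 2/2/0, 2/2/2
claimed∖TSO = {1/0/0}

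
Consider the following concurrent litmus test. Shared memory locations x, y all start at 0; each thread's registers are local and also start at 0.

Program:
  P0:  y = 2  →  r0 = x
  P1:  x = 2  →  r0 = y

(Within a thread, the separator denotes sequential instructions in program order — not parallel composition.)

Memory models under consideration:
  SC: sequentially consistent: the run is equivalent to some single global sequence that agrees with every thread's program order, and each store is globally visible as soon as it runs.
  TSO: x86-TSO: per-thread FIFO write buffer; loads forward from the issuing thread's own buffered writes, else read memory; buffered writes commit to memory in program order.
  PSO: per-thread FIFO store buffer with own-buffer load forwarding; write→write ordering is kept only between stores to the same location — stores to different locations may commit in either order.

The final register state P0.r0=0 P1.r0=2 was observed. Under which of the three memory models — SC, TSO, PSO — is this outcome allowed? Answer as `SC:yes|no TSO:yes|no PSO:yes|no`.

SC:yes TSO:yes PSO:yes

outcome vector order: (P0.r0,P1.r0)
[SC] allowed = {<0 2>; <2 0>; <2 2>}
[TSO] allowed = {<0 0>; <0 2>; <2 0>; <2 2>}
[PSO] allowed = {<0 0>; <0 2>; <2 0>; <2 2>}
target <0 2> ∈ {SC,TSO,PSO}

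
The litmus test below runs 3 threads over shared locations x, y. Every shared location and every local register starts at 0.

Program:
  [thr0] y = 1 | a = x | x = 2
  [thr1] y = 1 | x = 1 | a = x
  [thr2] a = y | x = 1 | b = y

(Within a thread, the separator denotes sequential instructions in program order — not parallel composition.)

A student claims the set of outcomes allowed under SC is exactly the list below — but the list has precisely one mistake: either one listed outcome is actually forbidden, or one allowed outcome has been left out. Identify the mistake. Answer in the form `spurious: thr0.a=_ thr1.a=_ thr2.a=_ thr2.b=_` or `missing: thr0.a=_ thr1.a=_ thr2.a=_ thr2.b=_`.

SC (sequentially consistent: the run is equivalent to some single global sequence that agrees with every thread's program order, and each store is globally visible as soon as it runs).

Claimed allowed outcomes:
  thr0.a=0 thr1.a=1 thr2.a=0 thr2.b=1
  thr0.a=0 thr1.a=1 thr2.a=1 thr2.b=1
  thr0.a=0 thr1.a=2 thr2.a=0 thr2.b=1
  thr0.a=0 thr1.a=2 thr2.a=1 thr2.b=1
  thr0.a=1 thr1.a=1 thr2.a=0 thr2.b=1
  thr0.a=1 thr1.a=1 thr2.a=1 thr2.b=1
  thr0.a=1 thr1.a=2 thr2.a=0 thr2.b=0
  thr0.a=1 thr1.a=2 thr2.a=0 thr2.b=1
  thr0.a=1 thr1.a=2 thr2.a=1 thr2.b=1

missing: thr0.a=1 thr1.a=1 thr2.a=0 thr2.b=0

outcome vector order: (thr0.a,thr1.a,thr2.a,thr2.b)
SC: 10 outcomes — {0101, 0111, 0201, 0211, 1100, 1101, 1111, 1200, 1201, 1211}
SC∖claimed = {1100}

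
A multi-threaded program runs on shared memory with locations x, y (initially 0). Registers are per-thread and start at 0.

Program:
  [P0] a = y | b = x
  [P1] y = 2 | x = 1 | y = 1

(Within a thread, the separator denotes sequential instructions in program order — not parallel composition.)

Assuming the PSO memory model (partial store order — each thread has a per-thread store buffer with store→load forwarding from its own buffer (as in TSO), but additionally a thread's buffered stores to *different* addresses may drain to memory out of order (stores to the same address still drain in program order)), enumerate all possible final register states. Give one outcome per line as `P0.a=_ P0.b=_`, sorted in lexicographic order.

P0.a=0 P0.b=0
P0.a=0 P0.b=1
P0.a=1 P0.b=0
P0.a=1 P0.b=1
P0.a=2 P0.b=0
P0.a=2 P0.b=1

outcome vector order: (P0.a,P0.b)
|PSO outcomes| = 6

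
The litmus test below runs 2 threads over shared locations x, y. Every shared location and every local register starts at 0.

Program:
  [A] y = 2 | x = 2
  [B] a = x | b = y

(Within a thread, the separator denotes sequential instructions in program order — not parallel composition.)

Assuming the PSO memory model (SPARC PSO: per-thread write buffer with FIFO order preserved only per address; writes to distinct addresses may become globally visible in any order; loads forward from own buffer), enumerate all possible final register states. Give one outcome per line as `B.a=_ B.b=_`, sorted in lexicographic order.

outcome vector order: (B.a,B.b)
|PSO outcomes| = 4

B.a=0 B.b=0
B.a=0 B.b=2
B.a=2 B.b=0
B.a=2 B.b=2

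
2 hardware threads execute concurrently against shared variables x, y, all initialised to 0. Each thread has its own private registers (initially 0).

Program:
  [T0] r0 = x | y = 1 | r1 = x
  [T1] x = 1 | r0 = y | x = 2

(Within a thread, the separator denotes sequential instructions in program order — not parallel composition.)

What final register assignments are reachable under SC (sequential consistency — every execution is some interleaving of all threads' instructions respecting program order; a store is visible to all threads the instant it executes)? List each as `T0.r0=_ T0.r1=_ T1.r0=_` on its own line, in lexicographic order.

outcome vector order: (T0.r0,T0.r1,T1.r0)
|SC outcomes| = 10

T0.r0=0 T0.r1=0 T1.r0=1
T0.r0=0 T0.r1=1 T1.r0=0
T0.r0=0 T0.r1=1 T1.r0=1
T0.r0=0 T0.r1=2 T1.r0=0
T0.r0=0 T0.r1=2 T1.r0=1
T0.r0=1 T0.r1=1 T1.r0=0
T0.r0=1 T0.r1=1 T1.r0=1
T0.r0=1 T0.r1=2 T1.r0=0
T0.r0=1 T0.r1=2 T1.r0=1
T0.r0=2 T0.r1=2 T1.r0=0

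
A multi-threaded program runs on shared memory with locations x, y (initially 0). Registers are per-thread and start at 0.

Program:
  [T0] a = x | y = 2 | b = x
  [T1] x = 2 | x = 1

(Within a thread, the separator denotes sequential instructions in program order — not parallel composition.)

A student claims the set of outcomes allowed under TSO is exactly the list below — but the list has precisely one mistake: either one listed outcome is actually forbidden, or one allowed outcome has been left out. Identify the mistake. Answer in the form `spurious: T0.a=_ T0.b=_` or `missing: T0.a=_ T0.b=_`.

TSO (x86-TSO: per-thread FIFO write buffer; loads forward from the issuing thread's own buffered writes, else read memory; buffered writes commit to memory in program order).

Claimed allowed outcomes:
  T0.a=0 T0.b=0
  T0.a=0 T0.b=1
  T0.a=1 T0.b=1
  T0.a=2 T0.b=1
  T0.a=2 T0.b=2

missing: T0.a=0 T0.b=2

outcome vector order: (T0.a,T0.b)
TSO: 6 outcomes — {0/0, 0/1, 0/2, 1/1, 2/1, 2/2}
TSO∖claimed = {0/2}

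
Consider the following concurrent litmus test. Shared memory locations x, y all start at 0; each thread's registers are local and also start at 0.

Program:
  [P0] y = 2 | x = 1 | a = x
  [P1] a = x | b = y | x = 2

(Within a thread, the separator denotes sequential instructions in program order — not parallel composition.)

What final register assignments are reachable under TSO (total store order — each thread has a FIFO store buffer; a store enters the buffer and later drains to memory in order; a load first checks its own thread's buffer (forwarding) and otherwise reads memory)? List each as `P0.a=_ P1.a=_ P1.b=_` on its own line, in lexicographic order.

P0.a=1 P1.a=0 P1.b=0
P0.a=1 P1.a=0 P1.b=2
P0.a=1 P1.a=1 P1.b=2
P0.a=2 P1.a=0 P1.b=0
P0.a=2 P1.a=0 P1.b=2
P0.a=2 P1.a=1 P1.b=2

outcome vector order: (P0.a,P1.a,P1.b)
|TSO outcomes| = 6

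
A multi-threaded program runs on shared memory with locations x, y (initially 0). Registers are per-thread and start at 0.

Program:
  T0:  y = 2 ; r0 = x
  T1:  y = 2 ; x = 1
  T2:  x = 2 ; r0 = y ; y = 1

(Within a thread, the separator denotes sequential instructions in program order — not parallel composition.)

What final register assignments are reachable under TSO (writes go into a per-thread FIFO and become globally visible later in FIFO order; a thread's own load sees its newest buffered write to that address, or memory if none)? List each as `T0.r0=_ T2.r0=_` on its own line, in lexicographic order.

outcome vector order: (T0.r0,T2.r0)
|TSO outcomes| = 6

T0.r0=0 T2.r0=0
T0.r0=0 T2.r0=2
T0.r0=1 T2.r0=0
T0.r0=1 T2.r0=2
T0.r0=2 T2.r0=0
T0.r0=2 T2.r0=2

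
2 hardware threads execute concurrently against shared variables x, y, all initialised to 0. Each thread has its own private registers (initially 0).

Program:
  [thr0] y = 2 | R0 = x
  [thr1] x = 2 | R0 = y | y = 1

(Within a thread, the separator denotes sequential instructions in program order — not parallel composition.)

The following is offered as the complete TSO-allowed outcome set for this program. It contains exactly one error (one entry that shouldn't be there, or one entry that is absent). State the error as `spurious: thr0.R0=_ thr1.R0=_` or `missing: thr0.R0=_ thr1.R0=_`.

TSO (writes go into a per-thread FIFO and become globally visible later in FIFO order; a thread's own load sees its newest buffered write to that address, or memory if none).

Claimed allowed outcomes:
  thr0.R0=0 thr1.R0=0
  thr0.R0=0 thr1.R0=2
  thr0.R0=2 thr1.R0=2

missing: thr0.R0=2 thr1.R0=0

outcome vector order: (thr0.R0,thr1.R0)
under TSO → (0,0); (0,2); (2,0); (2,2)
TSO∖claimed = {(2,0)}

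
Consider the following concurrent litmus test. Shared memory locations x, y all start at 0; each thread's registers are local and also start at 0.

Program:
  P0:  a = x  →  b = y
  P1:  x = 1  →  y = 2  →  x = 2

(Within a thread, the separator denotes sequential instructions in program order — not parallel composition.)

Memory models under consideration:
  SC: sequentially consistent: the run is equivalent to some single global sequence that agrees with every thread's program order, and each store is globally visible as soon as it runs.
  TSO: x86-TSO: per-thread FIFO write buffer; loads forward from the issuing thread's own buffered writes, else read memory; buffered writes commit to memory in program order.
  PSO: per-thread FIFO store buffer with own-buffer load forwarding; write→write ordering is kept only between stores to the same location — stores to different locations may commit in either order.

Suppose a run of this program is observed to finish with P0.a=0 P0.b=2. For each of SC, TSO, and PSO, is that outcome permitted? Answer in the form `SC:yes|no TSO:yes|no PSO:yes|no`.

SC:yes TSO:yes PSO:yes

outcome vector order: (P0.a,P0.b)
SC (5): 0/0 0/2 1/0 1/2 2/2
TSO (5): 0/0 0/2 1/0 1/2 2/2
PSO (6): 0/0 0/2 1/0 1/2 2/0 2/2
target 0/2 ∈ {SC,TSO,PSO}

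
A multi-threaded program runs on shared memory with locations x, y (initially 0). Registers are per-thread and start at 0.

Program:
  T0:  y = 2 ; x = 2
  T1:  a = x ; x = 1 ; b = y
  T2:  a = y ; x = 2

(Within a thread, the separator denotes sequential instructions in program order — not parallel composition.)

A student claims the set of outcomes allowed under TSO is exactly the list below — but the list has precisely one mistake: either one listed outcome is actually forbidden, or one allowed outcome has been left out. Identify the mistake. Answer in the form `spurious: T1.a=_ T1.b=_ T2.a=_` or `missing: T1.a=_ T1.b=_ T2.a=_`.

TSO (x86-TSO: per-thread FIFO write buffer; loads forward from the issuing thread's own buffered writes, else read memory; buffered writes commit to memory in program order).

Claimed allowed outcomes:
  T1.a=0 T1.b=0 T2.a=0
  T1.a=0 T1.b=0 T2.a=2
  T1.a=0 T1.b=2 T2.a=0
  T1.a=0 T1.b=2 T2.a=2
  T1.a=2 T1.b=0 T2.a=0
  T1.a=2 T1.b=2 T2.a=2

missing: T1.a=2 T1.b=2 T2.a=0

outcome vector order: (T1.a,T1.b,T2.a)
[TSO] allowed = {0/0/0 0/0/2 0/2/0 0/2/2 2/0/0 2/2/0 2/2/2}
TSO∖claimed = {2/2/0}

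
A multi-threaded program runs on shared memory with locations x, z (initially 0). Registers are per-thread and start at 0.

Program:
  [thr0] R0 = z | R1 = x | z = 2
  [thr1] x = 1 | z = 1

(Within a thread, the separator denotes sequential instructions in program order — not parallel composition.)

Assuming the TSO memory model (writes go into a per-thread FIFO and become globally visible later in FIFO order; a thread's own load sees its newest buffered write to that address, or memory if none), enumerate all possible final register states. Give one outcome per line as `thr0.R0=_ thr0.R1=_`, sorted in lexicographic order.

thr0.R0=0 thr0.R1=0
thr0.R0=0 thr0.R1=1
thr0.R0=1 thr0.R1=1

outcome vector order: (thr0.R0,thr0.R1)
|TSO outcomes| = 3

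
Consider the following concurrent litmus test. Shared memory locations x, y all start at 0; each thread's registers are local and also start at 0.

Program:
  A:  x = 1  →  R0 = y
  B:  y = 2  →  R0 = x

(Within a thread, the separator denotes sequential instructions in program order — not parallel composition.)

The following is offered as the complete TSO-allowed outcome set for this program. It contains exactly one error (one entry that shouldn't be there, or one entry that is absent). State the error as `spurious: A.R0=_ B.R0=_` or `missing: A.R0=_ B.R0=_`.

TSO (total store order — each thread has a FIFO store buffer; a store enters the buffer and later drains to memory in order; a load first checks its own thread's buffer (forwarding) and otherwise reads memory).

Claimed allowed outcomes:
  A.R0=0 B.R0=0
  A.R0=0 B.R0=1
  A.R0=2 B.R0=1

missing: A.R0=2 B.R0=0

outcome vector order: (A.R0,B.R0)
TSO: 4 outcomes — {0/0 0/1 2/0 2/1}
TSO∖claimed = {2/0}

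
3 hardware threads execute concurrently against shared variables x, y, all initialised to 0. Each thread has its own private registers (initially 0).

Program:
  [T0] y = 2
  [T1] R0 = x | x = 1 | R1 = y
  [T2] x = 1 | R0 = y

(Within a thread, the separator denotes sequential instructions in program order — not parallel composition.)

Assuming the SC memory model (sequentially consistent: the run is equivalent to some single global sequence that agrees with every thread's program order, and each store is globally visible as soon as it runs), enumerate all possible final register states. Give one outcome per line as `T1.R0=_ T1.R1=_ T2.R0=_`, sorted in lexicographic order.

T1.R0=0 T1.R1=0 T2.R0=0
T1.R0=0 T1.R1=0 T2.R0=2
T1.R0=0 T1.R1=2 T2.R0=0
T1.R0=0 T1.R1=2 T2.R0=2
T1.R0=1 T1.R1=0 T2.R0=0
T1.R0=1 T1.R1=0 T2.R0=2
T1.R0=1 T1.R1=2 T2.R0=0
T1.R0=1 T1.R1=2 T2.R0=2

outcome vector order: (T1.R0,T1.R1,T2.R0)
|SC outcomes| = 8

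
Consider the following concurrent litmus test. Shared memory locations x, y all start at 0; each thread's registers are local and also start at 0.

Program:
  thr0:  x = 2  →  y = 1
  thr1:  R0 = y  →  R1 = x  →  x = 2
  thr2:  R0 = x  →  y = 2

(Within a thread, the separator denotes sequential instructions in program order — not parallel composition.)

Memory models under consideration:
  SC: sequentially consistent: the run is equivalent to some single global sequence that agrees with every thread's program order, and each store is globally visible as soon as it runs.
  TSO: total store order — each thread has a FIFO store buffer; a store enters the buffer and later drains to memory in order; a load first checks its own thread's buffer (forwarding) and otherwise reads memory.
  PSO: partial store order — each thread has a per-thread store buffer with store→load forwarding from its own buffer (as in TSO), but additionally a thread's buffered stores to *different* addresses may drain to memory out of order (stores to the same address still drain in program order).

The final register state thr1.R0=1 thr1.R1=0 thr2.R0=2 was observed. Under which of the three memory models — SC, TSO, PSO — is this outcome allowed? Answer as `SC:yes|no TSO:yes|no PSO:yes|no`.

SC:no TSO:no PSO:yes

outcome vector order: (thr1.R0,thr1.R1,thr2.R0)
SC: 9 outcomes — {(0,0,0) (0,0,2) (0,2,0) (0,2,2) (1,2,0) (1,2,2) (2,0,0) (2,2,0) (2,2,2)}
TSO: 9 outcomes — {(0,0,0) (0,0,2) (0,2,0) (0,2,2) (1,2,0) (1,2,2) (2,0,0) (2,2,0) (2,2,2)}
PSO: 11 outcomes — {(0,0,0) (0,0,2) (0,2,0) (0,2,2) (1,0,0) (1,0,2) (1,2,0) (1,2,2) (2,0,0) (2,2,0) (2,2,2)}
target (1,0,2) ∈ {PSO}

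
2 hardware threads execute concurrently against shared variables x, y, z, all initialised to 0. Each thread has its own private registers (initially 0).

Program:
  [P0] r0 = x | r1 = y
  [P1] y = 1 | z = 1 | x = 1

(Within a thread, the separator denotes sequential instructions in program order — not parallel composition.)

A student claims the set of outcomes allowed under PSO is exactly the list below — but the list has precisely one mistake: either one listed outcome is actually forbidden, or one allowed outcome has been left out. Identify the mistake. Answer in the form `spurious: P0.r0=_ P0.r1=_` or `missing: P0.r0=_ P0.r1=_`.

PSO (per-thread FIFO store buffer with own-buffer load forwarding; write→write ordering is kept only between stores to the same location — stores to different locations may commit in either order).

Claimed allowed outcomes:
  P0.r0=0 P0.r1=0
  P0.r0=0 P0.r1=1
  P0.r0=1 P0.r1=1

outcome vector order: (P0.r0,P0.r1)
PSO (4): 00; 01; 10; 11
PSO∖claimed = {10}

missing: P0.r0=1 P0.r1=0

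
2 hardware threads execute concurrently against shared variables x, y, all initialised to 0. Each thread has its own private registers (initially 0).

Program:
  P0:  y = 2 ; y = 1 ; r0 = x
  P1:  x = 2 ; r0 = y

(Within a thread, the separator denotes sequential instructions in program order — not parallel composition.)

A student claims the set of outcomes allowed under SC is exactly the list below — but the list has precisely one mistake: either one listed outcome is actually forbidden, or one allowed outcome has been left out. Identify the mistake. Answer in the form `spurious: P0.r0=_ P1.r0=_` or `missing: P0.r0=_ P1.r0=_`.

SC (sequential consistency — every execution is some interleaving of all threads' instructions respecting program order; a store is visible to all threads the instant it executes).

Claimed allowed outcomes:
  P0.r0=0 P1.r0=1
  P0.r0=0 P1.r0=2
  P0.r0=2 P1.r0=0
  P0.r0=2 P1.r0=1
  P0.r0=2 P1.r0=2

outcome vector order: (P0.r0,P1.r0)
under SC → 0/1, 2/0, 2/1, 2/2
claimed∖SC = {0/2}

spurious: P0.r0=0 P1.r0=2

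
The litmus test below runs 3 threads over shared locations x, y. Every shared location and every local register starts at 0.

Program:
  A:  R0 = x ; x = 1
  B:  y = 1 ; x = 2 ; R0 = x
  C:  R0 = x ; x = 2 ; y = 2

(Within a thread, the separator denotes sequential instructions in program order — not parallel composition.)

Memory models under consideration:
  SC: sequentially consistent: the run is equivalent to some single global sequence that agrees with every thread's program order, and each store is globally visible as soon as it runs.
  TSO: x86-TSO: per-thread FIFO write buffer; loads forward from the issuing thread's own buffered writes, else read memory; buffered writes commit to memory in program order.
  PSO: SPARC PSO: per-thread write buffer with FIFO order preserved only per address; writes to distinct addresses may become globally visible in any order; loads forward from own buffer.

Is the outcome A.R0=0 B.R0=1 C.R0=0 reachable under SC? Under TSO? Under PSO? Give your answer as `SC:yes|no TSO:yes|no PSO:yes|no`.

outcome vector order: (A.R0,B.R0,C.R0)
[SC] allowed = {010, 011, 012, 020, 021, 022, 210, 211, 212, 220, 221, 222}
[TSO] allowed = {010, 011, 012, 020, 021, 022, 210, 211, 212, 220, 221, 222}
[PSO] allowed = {010, 011, 012, 020, 021, 022, 210, 211, 212, 220, 221, 222}
target 010 ∈ {SC,TSO,PSO}

SC:yes TSO:yes PSO:yes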